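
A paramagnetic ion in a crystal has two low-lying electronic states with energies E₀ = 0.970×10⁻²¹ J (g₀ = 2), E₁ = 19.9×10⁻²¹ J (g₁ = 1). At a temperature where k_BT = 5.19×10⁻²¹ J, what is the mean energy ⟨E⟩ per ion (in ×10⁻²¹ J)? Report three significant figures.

1.21 ×10⁻²¹ J

Eᵢ/kT = 0.18690, 3.8343.
Z = Σ gᵢe^(−Eᵢ/kT) = 2·e^(−0.18690) + 1·e^(−3.8343) = 1.6591 + 0.021616 = 1.6807.
⟨E⟩ = Σ Eᵢ gᵢe^(−Eᵢ/kT) / Z = (0.970·1.6591 + 19.9·0.021616) / 1.6807 = 1.21 ×10⁻²¹ J.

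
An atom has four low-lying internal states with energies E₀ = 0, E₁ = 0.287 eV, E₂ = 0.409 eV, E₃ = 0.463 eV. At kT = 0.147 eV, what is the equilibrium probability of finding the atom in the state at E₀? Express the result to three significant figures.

Eᵢ/kT = 0, 1.9524, 2.7823, 3.1497.
Z = Σ e^(−Eᵢ/kT) = e^(−0) + e^(−1.9524) + e^(−2.7823) + e^(−3.1497) = 1.0000 + 0.14193 + 0.061896 + 0.042865 = 1.2467.
P₀ = e^(−E₀/kT) / Z = 1.0000/1.2467 = 0.802.

0.802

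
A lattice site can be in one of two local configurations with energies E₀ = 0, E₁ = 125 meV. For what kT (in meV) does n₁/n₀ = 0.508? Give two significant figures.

180 meV

n₁/n₀ = exp[−(E₁−E₀)/kT] = 0.508.
⇒ (E₁−E₀)/kT = ln(1/0.508) = ln(1.969) = 0.6775.
kT = 125 meV / 0.6775 = 180 meV.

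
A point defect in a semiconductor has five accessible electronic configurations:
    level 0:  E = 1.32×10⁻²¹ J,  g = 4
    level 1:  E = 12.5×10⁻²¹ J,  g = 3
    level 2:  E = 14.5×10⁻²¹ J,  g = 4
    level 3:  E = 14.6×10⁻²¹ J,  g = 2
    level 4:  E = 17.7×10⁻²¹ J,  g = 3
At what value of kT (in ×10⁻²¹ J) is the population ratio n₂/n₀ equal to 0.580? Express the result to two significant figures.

n₂/n₀ = (g₂/g₀) exp[−(E₂−E₀)/kT] = 0.580.
⇒ (E₂−E₀)/kT = ln((4/4)/0.580) = ln(1.724) = 0.5446.
kT = 13.18 ×10⁻²¹ J / 0.5446 = 24 ×10⁻²¹ J.

24 ×10⁻²¹ J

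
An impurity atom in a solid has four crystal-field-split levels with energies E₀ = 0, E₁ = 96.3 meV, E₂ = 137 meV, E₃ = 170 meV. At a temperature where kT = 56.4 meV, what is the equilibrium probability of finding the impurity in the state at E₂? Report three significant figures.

Eᵢ/kT = 0, 1.7074, 2.4291, 3.0142.
Z = Σ e^(−Eᵢ/kT) = e^(−0) + e^(−1.7074) + e^(−2.4291) + e^(−3.0142) = 1.0000 + 0.18134 + 0.088116 + 0.049085 = 1.3185.
P₂ = e^(−E₂/kT) / Z = 0.088116/1.3185 = 0.0668.

0.0668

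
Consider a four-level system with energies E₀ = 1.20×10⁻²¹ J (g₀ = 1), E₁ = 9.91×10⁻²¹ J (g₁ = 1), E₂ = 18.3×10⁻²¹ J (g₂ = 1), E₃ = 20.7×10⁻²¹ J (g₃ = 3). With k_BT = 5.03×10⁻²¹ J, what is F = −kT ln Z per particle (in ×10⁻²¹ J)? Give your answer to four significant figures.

-0.01231 ×10⁻²¹ J

Eᵢ/kT = 0.238569, 1.97018, 3.63817, 4.11531.
Z = Σ gᵢe^(−Eᵢ/kT) = 1·e^(−0.238569) + 1·e^(−1.97018) + 1·e^(−3.63817) + 3·e^(−4.11531) = 0.787754 + 0.139432 + 0.0263004 + 0.0489626 = 1.00245.
F = −kT ln Z = −5.03 × ln(1.00245) = −5.03 × 0.00244700 = -0.01231 ×10⁻²¹ J.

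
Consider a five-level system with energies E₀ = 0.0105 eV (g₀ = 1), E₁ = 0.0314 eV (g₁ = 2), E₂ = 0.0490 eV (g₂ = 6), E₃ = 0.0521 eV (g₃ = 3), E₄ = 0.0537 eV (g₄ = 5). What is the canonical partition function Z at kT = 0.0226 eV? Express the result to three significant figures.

Z = 2.58

Eᵢ/kT = 0.46460, 1.3894, 2.1681, 2.3053, 2.3761.
Z = Σ gᵢe^(−Eᵢ/kT) = 1·e^(−0.46460) + 2·e^(−1.3894) + 6·e^(−2.1681) + 3·e^(−2.3053) + 5·e^(−2.3761) = 0.62839 + 0.49845 + 0.68637 + 0.29919 + 0.46456 = 2.5770.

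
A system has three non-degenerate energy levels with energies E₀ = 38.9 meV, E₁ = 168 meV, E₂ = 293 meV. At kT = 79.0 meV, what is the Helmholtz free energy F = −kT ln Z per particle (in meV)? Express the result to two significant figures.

22 meV

Eᵢ/kT = 0.4924, 2.127, 3.709.
Z = Σ e^(−Eᵢ/kT) = e^(−0.4924) + e^(−2.127) + e^(−3.709) = 0.6112 + 0.1192 + 0.02450 = 0.7549.
F = −kT ln Z = −79.0 × ln(0.7549) = −79.0 × -0.2812 = 22 meV.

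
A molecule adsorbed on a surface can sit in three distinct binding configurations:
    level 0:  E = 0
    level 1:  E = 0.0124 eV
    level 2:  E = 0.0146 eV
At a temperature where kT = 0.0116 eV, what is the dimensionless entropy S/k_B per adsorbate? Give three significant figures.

Eᵢ/kT = 0, 1.0690, 1.2586.
Z = Σ e^(−Eᵢ/kT) = e^(−0) + e^(−1.0690) + e^(−1.2586) = 1.0000 + 0.34335 + 0.28405 = 1.6274.
⟨E⟩ = Σ EᵢPᵢ = 0.0051645 eV.
S/k_B = ln Z + ⟨E⟩/kT = ln(1.6274) + 0.0051645/0.0116 = 0.48698 + 0.44522 = 0.932.

0.932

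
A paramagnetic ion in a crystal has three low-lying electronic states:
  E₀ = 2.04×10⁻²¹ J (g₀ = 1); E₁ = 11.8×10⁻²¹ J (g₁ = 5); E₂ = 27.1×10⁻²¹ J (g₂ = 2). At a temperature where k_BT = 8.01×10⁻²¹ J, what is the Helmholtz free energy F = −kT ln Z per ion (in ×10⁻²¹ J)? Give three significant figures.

Eᵢ/kT = 0.25468, 1.4732, 3.3833.
Z = Σ gᵢe^(−Eᵢ/kT) = 1·e^(−0.25468) + 5·e^(−1.4732) + 2·e^(−3.3833) = 0.77516 + 1.1460 + 0.067871 = 1.9890.
F = −kT ln Z = −8.01 × ln(1.9890) = −8.01 × 0.68763 = -5.51 ×10⁻²¹ J.

-5.51 ×10⁻²¹ J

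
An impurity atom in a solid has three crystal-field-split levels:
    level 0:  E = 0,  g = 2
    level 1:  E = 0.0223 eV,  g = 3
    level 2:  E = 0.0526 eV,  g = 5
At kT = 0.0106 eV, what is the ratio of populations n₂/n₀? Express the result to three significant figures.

n₂/n₀ = (g₂/g₀) exp[−(E₂−E₀)/kT] = (5/2) × exp(−(0.0526 eV)/(0.0106 eV)) = (5/2) × exp(-4.9623) = 0.0175.

0.0175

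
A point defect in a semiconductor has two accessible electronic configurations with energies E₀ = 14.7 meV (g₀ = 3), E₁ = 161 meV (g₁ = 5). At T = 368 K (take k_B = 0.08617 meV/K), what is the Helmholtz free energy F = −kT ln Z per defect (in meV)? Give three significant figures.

-20.7 meV

k_BT = 0.08617 × 368 K = 31.711 meV.
Eᵢ/kT = 0.46356, 5.0771.
Z = Σ gᵢe^(−Eᵢ/kT) = 3·e^(−0.46356) + 5·e^(−5.0771) = 1.8871 + 0.031190 = 1.9183.
F = −kT ln Z = −31.711 × ln(1.9183) = −31.711 × 0.65144 = -20.7 meV.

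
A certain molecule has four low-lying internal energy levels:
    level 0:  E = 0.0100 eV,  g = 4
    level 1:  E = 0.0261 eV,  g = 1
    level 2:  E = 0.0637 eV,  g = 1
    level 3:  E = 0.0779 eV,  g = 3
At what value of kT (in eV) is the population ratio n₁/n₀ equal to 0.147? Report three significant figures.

0.0303 eV

n₁/n₀ = (g₁/g₀) exp[−(E₁−E₀)/kT] = 0.147.
⇒ (E₁−E₀)/kT = ln((1/4)/0.147) = ln(1.7007) = 0.53104.
kT = 0.0161 eV / 0.53104 = 0.0303 eV.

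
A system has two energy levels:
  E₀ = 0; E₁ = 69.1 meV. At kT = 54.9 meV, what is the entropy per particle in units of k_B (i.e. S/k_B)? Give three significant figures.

0.528

Eᵢ/kT = 0, 1.2587.
Z = Σ e^(−Eᵢ/kT) = e^(−0) + e^(−1.2587) = 1.0000 + 0.28402 = 1.2840.
⟨E⟩ = Σ EᵢPᵢ = 15.285 meV.
S/k_B = ln Z + ⟨E⟩/kT = ln(1.2840) + 15.285/54.9 = 0.24998 + 0.27842 = 0.528.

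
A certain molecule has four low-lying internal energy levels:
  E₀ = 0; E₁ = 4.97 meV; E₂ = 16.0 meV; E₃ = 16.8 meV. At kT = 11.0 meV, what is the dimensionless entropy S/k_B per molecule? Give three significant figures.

Eᵢ/kT = 0, 0.45182, 1.4545, 1.5273.
Z = Σ e^(−Eᵢ/kT) = e^(−0) + e^(−0.45182) + e^(−1.4545) + e^(−1.5273) = 1.0000 + 0.63647 + 0.23352 + 0.21712 = 2.0871.
⟨E⟩ = Σ EᵢPᵢ = 5.0535 meV.
S/k_B = ln Z + ⟨E⟩/kT = ln(2.0871) + 5.0535/11.0 = 0.73578 + 0.45941 = 1.20.

1.20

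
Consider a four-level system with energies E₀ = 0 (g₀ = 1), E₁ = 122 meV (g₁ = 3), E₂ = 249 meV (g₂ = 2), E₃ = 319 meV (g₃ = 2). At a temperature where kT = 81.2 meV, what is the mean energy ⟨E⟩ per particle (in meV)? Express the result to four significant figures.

65.11 meV

Eᵢ/kT = 0, 1.50246, 3.06650, 3.92857.
Z = Σ gᵢe^(−Eᵢ/kT) = 1·e^(−0) + 3·e^(−1.50246) + 2·e^(−3.06650) + 2·e^(−3.92857) = 1.00000 + 0.667746 + 0.0931678 + 0.0393436 = 1.80026.
⟨E⟩ = Σ Eᵢ gᵢe^(−Eᵢ/kT) / Z = (0·1.00000 + 122·0.667746 + 249·0.0931678 + 319·0.0393436) / 1.80026 = 65.11 meV.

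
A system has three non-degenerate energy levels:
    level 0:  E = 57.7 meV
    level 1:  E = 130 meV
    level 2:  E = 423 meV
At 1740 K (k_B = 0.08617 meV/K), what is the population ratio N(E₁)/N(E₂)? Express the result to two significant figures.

k_BT = 0.08617 × 1740 K = 149.9 meV.
n₁/n₂ = exp[−(E₁−E₂)/kT] = exp(−(-293 meV)/(149.9 meV)) = exp(1.955) = 7.1.

7.1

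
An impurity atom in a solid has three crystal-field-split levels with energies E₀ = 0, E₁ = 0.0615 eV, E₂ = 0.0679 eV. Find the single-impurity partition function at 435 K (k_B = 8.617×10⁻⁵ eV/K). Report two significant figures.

Z = 1.4

k_BT = 8.617×10⁻⁵ × 435 K = 0.03748 eV.
Eᵢ/kT = 0, 1.641, 1.812.
Z = Σ e^(−Eᵢ/kT) = e^(−0) + e^(−1.641) + e^(−1.812) = 1.000 + 0.1938 + 0.1633 = 1.357.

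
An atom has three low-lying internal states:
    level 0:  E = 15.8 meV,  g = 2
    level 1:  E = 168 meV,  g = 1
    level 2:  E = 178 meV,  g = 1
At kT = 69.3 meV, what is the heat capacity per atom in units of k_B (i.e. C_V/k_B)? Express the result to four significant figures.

0.4367

Eᵢ/kT = 0.227994, 2.42424, 2.56854.
Z = Σ gᵢe^(−Eᵢ/kT) = 2·e^(−0.227994) + 1·e^(−2.42424) + 1·e^(−2.56854) = 1.59226 + 0.0885454 + 0.0766474 = 1.75745.
⟨E⟩ = 30.5423 meV, ⟨E²⟩ = 3030.01 meV².
C_V/k_B = (⟨E²⟩ − ⟨E⟩²)/(kT)² = (3030.01 − 932.832)/4802.49 = 0.4367.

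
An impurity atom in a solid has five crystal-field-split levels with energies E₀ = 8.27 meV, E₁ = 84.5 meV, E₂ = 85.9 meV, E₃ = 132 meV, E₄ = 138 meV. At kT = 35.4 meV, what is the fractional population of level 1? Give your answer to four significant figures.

Eᵢ/kT = 0.233616, 2.38701, 2.42655, 3.72881, 3.89831.
Z = Σ e^(−Eᵢ/kT) = e^(−0.233616) + e^(−2.38701) + e^(−2.42655) + e^(−3.72881) + e^(−3.89831) = 0.791666 + 0.0919041 + 0.0883411 + 0.0240214 + 0.0202761 = 1.01621.
P₁ = e^(−E₁/kT) / Z = 0.0919041/1.01621 = 0.09044.

0.09044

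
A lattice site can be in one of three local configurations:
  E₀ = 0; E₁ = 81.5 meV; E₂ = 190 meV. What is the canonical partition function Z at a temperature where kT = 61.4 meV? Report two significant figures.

Eᵢ/kT = 0, 1.327, 3.094.
Z = Σ e^(−Eᵢ/kT) = e^(−0) + e^(−1.327) + e^(−3.094) = 1.000 + 0.2653 + 0.04532 = 1.311.

Z = 1.3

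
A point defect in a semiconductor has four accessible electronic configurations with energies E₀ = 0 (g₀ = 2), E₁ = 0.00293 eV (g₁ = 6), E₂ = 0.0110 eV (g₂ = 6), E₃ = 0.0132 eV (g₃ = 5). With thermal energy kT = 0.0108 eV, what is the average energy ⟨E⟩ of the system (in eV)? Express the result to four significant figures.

0.005549 eV

Eᵢ/kT = 0, 0.271296, 1.01852, 1.22222.
Z = Σ gᵢe^(−Eᵢ/kT) = 2·e^(−0) + 6·e^(−0.271296) + 6·e^(−1.01852) + 5·e^(−1.22222) = 2.00000 + 4.57434 + 2.16677 + 1.47288 = 10.2140.
⟨E⟩ = Σ Eᵢ gᵢe^(−Eᵢ/kT) / Z = (0·2.00000 + 0.00293·4.57434 + 0.0110·2.16677 + 0.0132·1.47288) / 10.2140 = 0.005549 eV.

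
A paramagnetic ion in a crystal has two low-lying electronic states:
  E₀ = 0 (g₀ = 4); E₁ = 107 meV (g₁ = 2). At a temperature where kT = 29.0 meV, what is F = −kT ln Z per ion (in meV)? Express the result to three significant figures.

-40.6 meV

Eᵢ/kT = 0, 3.6897.
Z = Σ gᵢe^(−Eᵢ/kT) = 4·e^(−0) + 2·e^(−3.6897) = 4.0000 + 0.049959 = 4.0500.
F = −kT ln Z = −29.0 × ln(4.0500) = −29.0 × 1.3987 = -40.6 meV.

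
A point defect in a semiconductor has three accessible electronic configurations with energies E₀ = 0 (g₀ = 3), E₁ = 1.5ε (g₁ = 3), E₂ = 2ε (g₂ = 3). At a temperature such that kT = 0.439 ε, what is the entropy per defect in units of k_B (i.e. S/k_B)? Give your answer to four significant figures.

1.294

Eᵢ/kT = 0, 3.41686, 4.55581.
Z = Σ gᵢe^(−Eᵢ/kT) = 3·e^(−0) + 3·e^(−3.41686) + 3·e^(−4.55581) = 3.00000 + 0.0984459 + 0.0315180 = 3.12996.
⟨E⟩ = Σ EᵢPᵢ = 0.0673187 ε.
S/k_B = ln Z + ⟨E⟩/kT = ln(3.12996) + 0.0673187/0.439 = 1.14102 + 0.153346 = 1.294.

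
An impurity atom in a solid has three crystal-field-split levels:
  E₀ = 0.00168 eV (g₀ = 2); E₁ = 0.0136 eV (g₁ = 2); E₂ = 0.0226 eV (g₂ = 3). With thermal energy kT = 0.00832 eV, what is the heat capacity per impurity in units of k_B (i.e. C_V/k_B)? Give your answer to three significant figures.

0.698

Eᵢ/kT = 0.20192, 1.6346, 2.7163.
Z = Σ gᵢe^(−Eᵢ/kT) = 2·e^(−0.20192) + 2·e^(−1.6346) + 3·e^(−2.7163) = 1.6343 + 0.39006 + 0.19836 = 2.2227.
⟨E⟩ = 0.0056388 eV, ⟨E²⟩ = 0.000080115 eV².
C_V/k_B = (⟨E²⟩ − ⟨E⟩²)/(kT)² = (0.000080115 − 0.000031796)/0.000069222 = 0.698.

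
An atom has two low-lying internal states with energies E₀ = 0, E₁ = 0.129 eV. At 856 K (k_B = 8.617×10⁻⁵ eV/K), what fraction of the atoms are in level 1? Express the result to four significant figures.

0.1482

k_BT = 8.617×10⁻⁵ × 856 K = 0.0737615 eV.
Eᵢ/kT = 0, 1.74888.
Z = Σ e^(−Eᵢ/kT) = e^(−0) + e^(−1.74888) = 1.00000 + 0.173969 = 1.17397.
P₁ = e^(−E₁/kT) / Z = 0.173969/1.17397 = 0.1482.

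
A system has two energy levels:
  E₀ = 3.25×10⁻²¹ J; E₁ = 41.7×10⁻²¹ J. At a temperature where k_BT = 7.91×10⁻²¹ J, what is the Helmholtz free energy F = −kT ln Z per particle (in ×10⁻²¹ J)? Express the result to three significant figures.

Eᵢ/kT = 0.41087, 5.2718.
Z = Σ e^(−Eᵢ/kT) = e^(−0.41087) + e^(−5.2718) = 0.66307 + 0.0051344 = 0.66820.
F = −kT ln Z = −7.91 × ln(0.66820) = −7.91 × -0.40317 = 3.19 ×10⁻²¹ J.

3.19 ×10⁻²¹ J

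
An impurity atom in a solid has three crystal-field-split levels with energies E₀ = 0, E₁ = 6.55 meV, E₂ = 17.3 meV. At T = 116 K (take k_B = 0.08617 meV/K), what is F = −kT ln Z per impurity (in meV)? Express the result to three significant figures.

k_BT = 0.08617 × 116 K = 9.9957 meV.
Eᵢ/kT = 0, 0.65528, 1.7307.
Z = Σ e^(−Eᵢ/kT) = e^(−0) + e^(−0.65528) + e^(−1.7307) = 1.0000 + 0.51930 + 0.17716 = 1.6965.
F = −kT ln Z = −9.9957 × ln(1.6965) = −9.9957 × 0.52857 = -5.28 meV.

-5.28 meV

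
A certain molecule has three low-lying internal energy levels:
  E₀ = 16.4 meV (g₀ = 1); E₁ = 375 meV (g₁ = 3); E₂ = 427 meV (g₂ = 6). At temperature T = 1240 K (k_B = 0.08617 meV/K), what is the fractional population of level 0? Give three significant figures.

0.811

k_BT = 0.08617 × 1240 K = 106.85 meV.
Eᵢ/kT = 0.15349, 3.5096, 3.9963.
Z = Σ gᵢe^(−Eᵢ/kT) = 1·e^(−0.15349) + 3·e^(−3.5096) + 6·e^(−3.9963) = 0.85771 + 0.089727 + 0.11030 = 1.0577.
P₀ = g₀ e^(−E₀/kT) / Z = 0.85771/1.0577 = 0.811.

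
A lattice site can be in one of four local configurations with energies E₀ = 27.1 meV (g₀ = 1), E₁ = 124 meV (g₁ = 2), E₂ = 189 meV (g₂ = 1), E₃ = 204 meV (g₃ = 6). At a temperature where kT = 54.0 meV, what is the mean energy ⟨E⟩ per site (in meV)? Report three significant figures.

77.1 meV

Eᵢ/kT = 0.50185, 2.2963, 3.5000, 3.7778.
Z = Σ gᵢe^(−Eᵢ/kT) = 1·e^(−0.50185) + 2·e^(−2.2963) + 1·e^(−3.5000) + 6·e^(−3.7778) = 0.60541 + 0.20126 + 0.030197 + 0.13724 = 0.97411.
⟨E⟩ = Σ Eᵢ gᵢe^(−Eᵢ/kT) / Z = (27.1·0.60541 + 124·0.20126 + 189·0.030197 + 204·0.13724) / 0.97411 = 77.1 meV.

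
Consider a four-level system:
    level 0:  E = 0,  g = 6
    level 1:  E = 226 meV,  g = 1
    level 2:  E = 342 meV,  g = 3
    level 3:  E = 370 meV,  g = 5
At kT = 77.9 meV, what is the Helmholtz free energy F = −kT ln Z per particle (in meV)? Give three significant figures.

-141 meV

Eᵢ/kT = 0, 2.9012, 4.3902, 4.7497.
Z = Σ gᵢe^(−Eᵢ/kT) = 6·e^(−0) + 1·e^(−2.9012) + 3·e^(−4.3902) + 5·e^(−4.7497) = 6.0000 + 0.054957 + 0.037195 + 0.043271 = 6.1354.
F = −kT ln Z = −77.9 × ln(6.1354) = −77.9 × 1.8141 = -141 meV.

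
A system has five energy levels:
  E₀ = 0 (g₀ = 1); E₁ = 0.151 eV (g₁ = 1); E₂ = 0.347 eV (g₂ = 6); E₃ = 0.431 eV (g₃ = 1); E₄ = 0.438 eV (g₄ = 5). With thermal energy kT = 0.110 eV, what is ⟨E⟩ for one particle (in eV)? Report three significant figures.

Eᵢ/kT = 0, 1.3727, 3.1545, 3.9182, 3.9818.
Z = Σ gᵢe^(−Eᵢ/kT) = 1·e^(−0) + 1·e^(−1.3727) + 6·e^(−3.1545) + 1·e^(−3.9182) + 5·e^(−3.9818) = 1.0000 + 0.25342 + 0.25596 + 0.019877 + 0.093260 = 1.6225.
⟨E⟩ = Σ Eᵢ gᵢe^(−Eᵢ/kT) / Z = (0·1.0000 + 0.151·0.25342 + 0.347·0.25596 + 0.431·0.019877 + 0.438·0.093260) / 1.6225 = 0.109 eV.

0.109 eV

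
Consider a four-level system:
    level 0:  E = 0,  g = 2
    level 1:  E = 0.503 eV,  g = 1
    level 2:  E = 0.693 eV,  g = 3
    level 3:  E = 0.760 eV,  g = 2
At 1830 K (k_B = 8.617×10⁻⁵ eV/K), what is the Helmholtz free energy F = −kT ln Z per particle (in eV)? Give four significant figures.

-0.1166 eV

k_BT = 8.617×10⁻⁵ × 1830 K = 0.157691 eV.
Eᵢ/kT = 0, 3.18978, 4.39467, 4.81955.
Z = Σ gᵢe^(−Eᵢ/kT) = 2·e^(−0) + 1·e^(−3.18978) + 3·e^(−4.39467) + 2·e^(−4.81955) = 2.00000 + 0.0411809 + 0.0370289 + 0.0161408 = 2.09435.
F = −kT ln Z = −0.157691 × ln(2.09435) = −0.157691 × 0.739243 = -0.1166 eV.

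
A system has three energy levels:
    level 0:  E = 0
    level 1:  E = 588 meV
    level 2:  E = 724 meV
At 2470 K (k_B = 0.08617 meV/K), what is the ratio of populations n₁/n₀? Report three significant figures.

0.0631

k_BT = 0.08617 × 2470 K = 212.84 meV.
n₁/n₀ = exp[−(E₁−E₀)/kT] = exp(−(588 meV)/(212.84 meV)) = exp(-2.7626) = 0.0631.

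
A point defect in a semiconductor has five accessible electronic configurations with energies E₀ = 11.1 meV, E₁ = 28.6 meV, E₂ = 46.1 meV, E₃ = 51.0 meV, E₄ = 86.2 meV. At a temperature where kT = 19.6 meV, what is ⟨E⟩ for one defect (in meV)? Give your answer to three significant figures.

Eᵢ/kT = 0.56633, 1.4592, 2.3520, 2.6020, 4.3980.
Z = Σ e^(−Eᵢ/kT) = e^(−0.56633) + e^(−1.4592) + e^(−2.3520) + e^(−2.6020) + e^(−4.3980) = 0.56760 + 0.23242 + 0.095179 + 0.074125 + 0.012302 = 0.98163.
⟨E⟩ = Σ Eᵢ e^(−Eᵢ/kT) / Z = (11.1·0.56760 + 28.6·0.23242 + 46.1·0.095179 + 51.0·0.074125 + 86.2·0.012302) / 0.98163 = 22.6 meV.

22.6 meV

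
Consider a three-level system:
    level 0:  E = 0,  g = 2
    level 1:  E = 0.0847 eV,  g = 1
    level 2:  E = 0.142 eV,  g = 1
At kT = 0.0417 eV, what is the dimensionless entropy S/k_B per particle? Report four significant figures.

0.9475

Eᵢ/kT = 0, 2.03118, 3.40528.
Z = Σ gᵢe^(−Eᵢ/kT) = 2·e^(−0) + 1·e^(−2.03118) + 1·e^(−3.40528) = 2.00000 + 0.131181 + 0.0331975 = 2.16438.
⟨E⟩ = Σ EᵢPᵢ = 0.00731160 eV.
S/k_B = ln Z + ⟨E⟩/kT = ln(2.16438) + 0.00731160/0.0417 = 0.772134 + 0.175338 = 0.9475.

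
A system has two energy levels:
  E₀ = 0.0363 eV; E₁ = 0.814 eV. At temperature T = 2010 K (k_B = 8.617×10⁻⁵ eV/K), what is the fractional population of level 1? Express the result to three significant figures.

k_BT = 8.617×10⁻⁵ × 2010 K = 0.17320 eV.
Eᵢ/kT = 0.20958, 4.6998.
Z = Σ e^(−Eᵢ/kT) = e^(−0.20958) + e^(−4.6998) = 0.81092 + 0.0090971 = 0.82002.
P₁ = e^(−E₁/kT) / Z = 0.0090971/0.82002 = 0.0111.

0.0111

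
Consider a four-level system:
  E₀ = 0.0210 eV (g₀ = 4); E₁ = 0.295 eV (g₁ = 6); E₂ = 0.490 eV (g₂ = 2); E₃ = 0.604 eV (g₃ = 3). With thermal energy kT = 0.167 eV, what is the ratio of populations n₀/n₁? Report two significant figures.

3.4

n₀/n₁ = (g₀/g₁) exp[−(E₀−E₁)/kT] = (4/6) × exp(−(-0.2740 eV)/(0.167 eV)) = (4/6) × exp(1.641) = 3.4.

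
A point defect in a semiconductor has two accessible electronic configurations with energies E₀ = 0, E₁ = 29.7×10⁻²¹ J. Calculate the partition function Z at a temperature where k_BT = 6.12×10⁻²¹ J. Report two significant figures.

Z = 1.0

Eᵢ/kT = 0, 4.853.
Z = Σ e^(−Eᵢ/kT) = e^(−0) + e^(−4.853) = 1.000 + 0.007805 = 1.008.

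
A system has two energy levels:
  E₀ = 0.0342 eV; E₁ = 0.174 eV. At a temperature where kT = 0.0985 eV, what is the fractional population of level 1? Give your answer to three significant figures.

Eᵢ/kT = 0.34721, 1.7665.
Z = Σ e^(−Eᵢ/kT) = e^(−0.34721) + e^(−1.7665) = 0.70666 + 0.17093 = 0.87759.
P₁ = e^(−E₁/kT) / Z = 0.17093/0.87759 = 0.195.

0.195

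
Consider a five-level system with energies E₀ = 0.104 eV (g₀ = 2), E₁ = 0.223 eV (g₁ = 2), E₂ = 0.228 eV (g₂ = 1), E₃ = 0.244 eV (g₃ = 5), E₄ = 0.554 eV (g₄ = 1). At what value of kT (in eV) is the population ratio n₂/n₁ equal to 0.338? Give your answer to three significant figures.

0.0128 eV

n₂/n₁ = (g₂/g₁) exp[−(E₂−E₁)/kT] = 0.338.
⇒ (E₂−E₁)/kT = ln((1/2)/0.338) = ln(1.4793) = 0.39157.
kT = 0.005 eV / 0.39157 = 0.0128 eV.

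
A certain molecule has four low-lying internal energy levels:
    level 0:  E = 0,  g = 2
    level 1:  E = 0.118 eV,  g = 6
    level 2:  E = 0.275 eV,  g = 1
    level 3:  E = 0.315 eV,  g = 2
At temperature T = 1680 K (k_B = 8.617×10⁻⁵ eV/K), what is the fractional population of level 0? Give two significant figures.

0.40

k_BT = 8.617×10⁻⁵ × 1680 K = 0.1448 eV.
Eᵢ/kT = 0, 0.8149, 1.899, 2.175.
Z = Σ gᵢe^(−Eᵢ/kT) = 2·e^(−0) + 6·e^(−0.8149) + 1·e^(−1.899) + 2·e^(−2.175) = 2.000 + 2.656 + 0.1497 + 0.2272 = 5.033.
P₀ = g₀ e^(−E₀/kT) / Z = 2.000/5.033 = 0.40.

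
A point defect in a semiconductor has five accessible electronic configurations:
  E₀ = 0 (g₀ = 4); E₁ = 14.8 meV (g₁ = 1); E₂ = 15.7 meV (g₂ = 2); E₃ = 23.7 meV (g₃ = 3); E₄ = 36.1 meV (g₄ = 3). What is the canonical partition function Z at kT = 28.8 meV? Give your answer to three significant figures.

Eᵢ/kT = 0, 0.51389, 0.54514, 0.82292, 1.2535.
Z = Σ gᵢe^(−Eᵢ/kT) = 4·e^(−0) + 1·e^(−0.51389) + 2·e^(−0.54514) + 3·e^(−0.82292) + 3·e^(−1.2535) = 4.0000 + 0.59816 + 1.1595 + 1.3174 + 0.85651 = 7.9316.

Z = 7.93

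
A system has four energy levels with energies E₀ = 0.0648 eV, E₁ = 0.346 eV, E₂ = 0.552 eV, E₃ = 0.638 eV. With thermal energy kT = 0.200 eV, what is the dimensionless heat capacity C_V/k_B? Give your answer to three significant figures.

Eᵢ/kT = 0.32400, 1.7300, 2.7600, 3.1900.
Z = Σ e^(−Eᵢ/kT) = e^(−0.32400) + e^(−1.7300) + e^(−2.7600) + e^(−3.1900) = 0.72325 + 0.17728 + 0.063292 + 0.041172 = 1.0050.
⟨E⟩ = 0.16857 eV, ⟨E²⟩ = 0.060004 eV².
C_V/k_B = (⟨E²⟩ − ⟨E⟩²)/(kT)² = (0.060004 − 0.028416)/0.040000 = 0.790.

0.790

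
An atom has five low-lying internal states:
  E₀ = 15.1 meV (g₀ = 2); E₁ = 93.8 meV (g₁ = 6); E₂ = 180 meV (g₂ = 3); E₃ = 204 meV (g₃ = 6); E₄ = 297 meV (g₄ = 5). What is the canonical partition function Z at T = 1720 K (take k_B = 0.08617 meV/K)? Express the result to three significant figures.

k_BT = 0.08617 × 1720 K = 148.21 meV.
Eᵢ/kT = 0.10188, 0.63289, 1.2145, 1.3764, 2.0039.
Z = Σ gᵢe^(−Eᵢ/kT) = 2·e^(−0.10188) + 6·e^(−0.63289) + 3·e^(−1.2145) + 6·e^(−1.3764) + 5·e^(−2.0039) = 1.8063 + 3.1863 + 0.89058 + 1.5149 + 0.67404 = 8.0721.

Z = 8.07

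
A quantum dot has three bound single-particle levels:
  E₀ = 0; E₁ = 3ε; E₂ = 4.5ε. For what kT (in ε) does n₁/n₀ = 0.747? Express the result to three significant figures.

n₁/n₀ = exp[−(E₁−E₀)/kT] = 0.747.
⇒ (E₁−E₀)/kT = ln(1/0.747) = ln(1.3387) = 0.29170.
kT = 3ε / 0.29170 = 10.3 ε.

10.3 ε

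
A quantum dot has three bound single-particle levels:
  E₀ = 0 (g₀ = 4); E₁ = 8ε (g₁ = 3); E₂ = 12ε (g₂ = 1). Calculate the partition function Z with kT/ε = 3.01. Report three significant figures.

Z = 4.23

Eᵢ/kT = 0, 2.6578, 3.9867.
Z = Σ gᵢe^(−Eᵢ/kT) = 4·e^(−0) + 3·e^(−2.6578) + 1·e^(−3.9867) = 4.0000 + 0.21031 + 0.018561 = 4.2289.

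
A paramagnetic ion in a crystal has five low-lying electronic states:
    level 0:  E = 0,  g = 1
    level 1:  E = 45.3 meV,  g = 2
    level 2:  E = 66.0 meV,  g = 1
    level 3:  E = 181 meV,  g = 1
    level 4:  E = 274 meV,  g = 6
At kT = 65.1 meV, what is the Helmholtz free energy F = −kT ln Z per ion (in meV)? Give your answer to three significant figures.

Eᵢ/kT = 0, 0.69585, 1.0138, 2.7803, 4.2089.
Z = Σ gᵢe^(−Eᵢ/kT) = 1·e^(−0) + 2·e^(−0.69585) + 1·e^(−1.0138) + 1·e^(−2.7803) + 6·e^(−4.2089) = 1.0000 + 0.99730 + 0.36284 + 0.062020 + 0.089176 = 2.5113.
F = −kT ln Z = −65.1 × ln(2.5113) = −65.1 × 0.92080 = -59.9 meV.

-59.9 meV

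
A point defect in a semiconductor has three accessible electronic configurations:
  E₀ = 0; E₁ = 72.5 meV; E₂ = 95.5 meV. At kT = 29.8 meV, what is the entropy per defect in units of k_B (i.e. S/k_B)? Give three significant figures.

Eᵢ/kT = 0, 2.4329, 3.2047.
Z = Σ e^(−Eᵢ/kT) = e^(−0) + e^(−2.4329) + e^(−3.2047) = 1.0000 + 0.087782 + 0.040571 = 1.1284.
⟨E⟩ = Σ EᵢPᵢ = 9.0737 meV.
S/k_B = ln Z + ⟨E⟩/kT = ln(1.1284) + 9.0737/29.8 = 0.12080 + 0.30449 = 0.425.

0.425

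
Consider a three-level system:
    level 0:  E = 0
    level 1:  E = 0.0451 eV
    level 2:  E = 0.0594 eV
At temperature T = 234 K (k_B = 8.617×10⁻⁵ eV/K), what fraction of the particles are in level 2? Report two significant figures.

k_BT = 8.617×10⁻⁵ × 234 K = 0.02016 eV.
Eᵢ/kT = 0, 2.237, 2.946.
Z = Σ e^(−Eᵢ/kT) = e^(−0) + e^(−2.237) + e^(−2.946) = 1.000 + 0.1068 + 0.05255 = 1.159.
P₂ = e^(−E₂/kT) / Z = 0.05255/1.159 = 0.045.

0.045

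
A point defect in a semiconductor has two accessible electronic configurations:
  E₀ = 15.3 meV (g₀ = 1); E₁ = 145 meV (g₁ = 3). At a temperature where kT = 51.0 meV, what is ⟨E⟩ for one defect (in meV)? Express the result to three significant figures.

40.1 meV

Eᵢ/kT = 0.30000, 2.8431.
Z = Σ gᵢe^(−Eᵢ/kT) = 1·e^(−0.30000) + 3·e^(−2.8431) = 0.74082 + 0.17473 = 0.91555.
⟨E⟩ = Σ Eᵢ gᵢe^(−Eᵢ/kT) / Z = (15.3·0.74082 + 145·0.17473) / 0.91555 = 40.1 meV.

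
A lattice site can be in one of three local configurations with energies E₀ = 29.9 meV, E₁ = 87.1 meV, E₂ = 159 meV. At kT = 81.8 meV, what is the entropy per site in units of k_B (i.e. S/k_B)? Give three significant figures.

Eᵢ/kT = 0.36553, 1.0648, 1.9438.
Z = Σ e^(−Eᵢ/kT) = e^(−0.36553) + e^(−1.0648) + e^(−1.9438) = 0.69383 + 0.34480 + 0.14316 = 1.1818.
⟨E⟩ = Σ EᵢPᵢ = 62.227 meV.
S/k_B = ln Z + ⟨E⟩/kT = ln(1.1818) + 62.227/81.8 = 0.16704 + 0.76072 = 0.928.

0.928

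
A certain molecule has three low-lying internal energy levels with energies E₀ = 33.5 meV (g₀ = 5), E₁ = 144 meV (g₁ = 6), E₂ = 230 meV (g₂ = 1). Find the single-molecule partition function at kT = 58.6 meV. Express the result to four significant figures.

Eᵢ/kT = 0.571672, 2.45734, 3.92491.
Z = Σ gᵢe^(−Eᵢ/kT) = 5·e^(−0.571672) + 6·e^(−2.45734) + 1·e^(−3.92491) = 2.82290 + 0.513975 + 0.0197439 = 3.35662.

Z = 3.357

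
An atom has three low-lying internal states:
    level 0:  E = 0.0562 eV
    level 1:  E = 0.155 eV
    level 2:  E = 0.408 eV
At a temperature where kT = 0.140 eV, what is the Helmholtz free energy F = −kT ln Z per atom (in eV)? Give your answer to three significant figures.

-0.00738 eV

Eᵢ/kT = 0.40143, 1.1071, 2.9143.
Z = Σ e^(−Eᵢ/kT) = e^(−0.40143) + e^(−1.1071) + e^(−2.9143) = 0.66936 + 0.33052 + 0.054242 = 1.0541.
F = −kT ln Z = −0.140 × ln(1.0541) = −0.140 × 0.052687 = -0.00738 eV.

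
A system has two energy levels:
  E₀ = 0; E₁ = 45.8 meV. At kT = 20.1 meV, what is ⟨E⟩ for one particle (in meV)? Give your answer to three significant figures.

4.26 meV

Eᵢ/kT = 0, 2.2786.
Z = Σ e^(−Eᵢ/kT) = e^(−0) + e^(−2.2786) = 1.0000 + 0.10243 = 1.1024.
⟨E⟩ = Σ Eᵢ e^(−Eᵢ/kT) / Z = (0·1.0000 + 45.8·0.10243) / 1.1024 = 4.26 meV.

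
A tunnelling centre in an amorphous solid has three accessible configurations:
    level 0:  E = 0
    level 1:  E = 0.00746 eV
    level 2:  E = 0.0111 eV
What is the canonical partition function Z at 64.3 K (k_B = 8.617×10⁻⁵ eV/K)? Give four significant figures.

Z = 1.395

k_BT = 8.617×10⁻⁵ × 64.3 K = 0.00554073 eV.
Eᵢ/kT = 0, 1.34639, 2.00335.
Z = Σ e^(−Eᵢ/kT) = e^(−0) + e^(−1.34639) + e^(−2.00335) = 1.00000 + 0.260178 + 0.134883 = 1.39506.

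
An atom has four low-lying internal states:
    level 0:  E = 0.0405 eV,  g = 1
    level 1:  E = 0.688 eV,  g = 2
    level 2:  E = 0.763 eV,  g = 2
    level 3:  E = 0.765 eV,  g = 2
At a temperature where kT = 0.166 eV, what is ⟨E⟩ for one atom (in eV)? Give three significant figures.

Eᵢ/kT = 0.24398, 4.1446, 4.5964, 4.6084.
Z = Σ gᵢe^(−Eᵢ/kT) = 1·e^(−0.24398) + 2·e^(−4.1446) + 2·e^(−4.5964) + 2·e^(−4.6084) = 0.78350 + 0.031700 + 0.020176 + 0.019936 = 0.85531.
⟨E⟩ = Σ Eᵢ gᵢe^(−Eᵢ/kT) / Z = (0.0405·0.78350 + 0.688·0.031700 + 0.763·0.020176 + 0.765·0.019936) / 0.85531 = 0.0984 eV.

0.0984 eV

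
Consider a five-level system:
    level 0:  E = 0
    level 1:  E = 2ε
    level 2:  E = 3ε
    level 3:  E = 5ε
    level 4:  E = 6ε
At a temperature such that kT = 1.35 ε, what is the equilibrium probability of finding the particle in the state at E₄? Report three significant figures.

0.00856

Eᵢ/kT = 0, 1.4815, 2.2222, 3.7037, 4.4444.
Z = Σ e^(−Eᵢ/kT) = e^(−0) + e^(−1.4815) + e^(−2.2222) + e^(−3.7037) + e^(−4.4444) = 1.0000 + 0.22730 + 0.10837 + 0.024632 + 0.011744 = 1.3720.
P₄ = e^(−E₄/kT) / Z = 0.011744/1.3720 = 0.00856.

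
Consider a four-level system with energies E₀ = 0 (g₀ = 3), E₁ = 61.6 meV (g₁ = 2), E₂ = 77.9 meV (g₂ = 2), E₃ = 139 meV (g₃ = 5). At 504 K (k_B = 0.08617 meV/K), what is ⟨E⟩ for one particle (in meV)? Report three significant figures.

20.9 meV

k_BT = 0.08617 × 504 K = 43.430 meV.
Eᵢ/kT = 0, 1.4184, 1.7937, 3.2006.
Z = Σ gᵢe^(−Eᵢ/kT) = 3·e^(−0) + 2·e^(−1.4184) + 2·e^(−1.7937) + 5·e^(−3.2006) = 3.0000 + 0.48420 + 0.33269 + 0.20369 = 4.0206.
⟨E⟩ = Σ Eᵢ gᵢe^(−Eᵢ/kT) / Z = (0·3.0000 + 61.6·0.48420 + 77.9·0.33269 + 139·0.20369) / 4.0206 = 20.9 meV.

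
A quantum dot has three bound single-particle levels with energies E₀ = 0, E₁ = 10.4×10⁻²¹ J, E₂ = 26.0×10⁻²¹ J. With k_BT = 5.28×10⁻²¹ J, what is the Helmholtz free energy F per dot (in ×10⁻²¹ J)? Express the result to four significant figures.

-0.7231 ×10⁻²¹ J

Eᵢ/kT = 0, 1.96970, 4.92424.
Z = Σ e^(−Eᵢ/kT) = e^(−0) + e^(−1.96970) + e^(−4.92424) = 1.00000 + 0.139499 + 0.00726825 = 1.14677.
F = −kT ln Z = −5.28 × ln(1.14677) = −5.28 × 0.136949 = -0.7231 ×10⁻²¹ J.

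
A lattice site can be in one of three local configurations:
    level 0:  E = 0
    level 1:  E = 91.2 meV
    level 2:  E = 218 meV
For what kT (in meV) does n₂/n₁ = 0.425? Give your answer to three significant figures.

n₂/n₁ = exp[−(E₂−E₁)/kT] = 0.425.
⇒ (E₂−E₁)/kT = ln(1/0.425) = ln(2.3529) = 0.85565.
kT = 126.8 meV / 0.85565 = 148 meV.

148 meV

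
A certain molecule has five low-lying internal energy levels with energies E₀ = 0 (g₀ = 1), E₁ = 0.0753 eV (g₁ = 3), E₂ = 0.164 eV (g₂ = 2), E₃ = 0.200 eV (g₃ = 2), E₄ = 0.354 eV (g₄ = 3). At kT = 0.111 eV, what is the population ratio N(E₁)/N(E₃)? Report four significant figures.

n₁/n₃ = (g₁/g₃) exp[−(E₁−E₃)/kT] = (3/2) × exp(−(-0.1247 eV)/(0.111 eV)) = (3/2) × exp(1.12342) = 4.613.

4.613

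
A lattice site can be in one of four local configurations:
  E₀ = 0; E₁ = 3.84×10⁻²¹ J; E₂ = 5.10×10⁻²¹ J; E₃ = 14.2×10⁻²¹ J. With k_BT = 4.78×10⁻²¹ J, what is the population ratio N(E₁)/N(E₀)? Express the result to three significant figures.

n₁/n₀ = exp[−(E₁−E₀)/kT] = exp(−(3.84 ×10⁻²¹ J)/(4.78 ×10⁻²¹ J)) = exp(-0.80335) = 0.448.

0.448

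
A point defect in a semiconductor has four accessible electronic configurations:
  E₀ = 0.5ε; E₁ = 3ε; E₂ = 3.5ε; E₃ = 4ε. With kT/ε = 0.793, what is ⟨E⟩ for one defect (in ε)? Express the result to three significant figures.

Eᵢ/kT = 0.63052, 3.7831, 4.4136, 5.0441.
Z = Σ e^(−Eᵢ/kT) = e^(−0.63052) + e^(−3.7831) + e^(−4.4136) + e^(−5.0441) = 0.53231 + 0.022752 + 0.012111 + 0.0064473 = 0.57362.
⟨E⟩ = Σ Eᵢ e^(−Eᵢ/kT) / Z = (0.5·0.53231 + 3·0.022752 + 3.5·0.012111 + 4·0.0064473) / 0.57362 = 0.702 ε.

0.702 ε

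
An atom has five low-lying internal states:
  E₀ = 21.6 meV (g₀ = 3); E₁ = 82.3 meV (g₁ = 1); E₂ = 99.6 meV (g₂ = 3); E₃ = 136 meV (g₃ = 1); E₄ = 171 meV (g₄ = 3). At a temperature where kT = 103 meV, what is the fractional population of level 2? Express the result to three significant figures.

Eᵢ/kT = 0.20971, 0.79903, 0.96699, 1.3204, 1.6602.
Z = Σ gᵢe^(−Eᵢ/kT) = 3·e^(−0.20971) + 1·e^(−0.79903) + 3·e^(−0.96699) + 1·e^(−1.3204) + 3·e^(−1.6602) = 2.4325 + 0.44977 + 1.1407 + 0.26703 + 0.57030 = 4.8603.
P₂ = g₂ e^(−E₂/kT) / Z = 1.1407/4.8603 = 0.235.

0.235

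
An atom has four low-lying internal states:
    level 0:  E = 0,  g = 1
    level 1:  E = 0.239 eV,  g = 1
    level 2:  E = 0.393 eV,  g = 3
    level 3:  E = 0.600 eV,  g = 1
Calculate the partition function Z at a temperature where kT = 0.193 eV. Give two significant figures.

Eᵢ/kT = 0, 1.238, 2.036, 3.109.
Z = Σ gᵢe^(−Eᵢ/kT) = 1·e^(−0) + 1·e^(−1.238) + 3·e^(−2.036) + 1·e^(−3.109) = 1.000 + 0.2900 + 0.3916 + 0.04465 = 1.726.

Z = 1.7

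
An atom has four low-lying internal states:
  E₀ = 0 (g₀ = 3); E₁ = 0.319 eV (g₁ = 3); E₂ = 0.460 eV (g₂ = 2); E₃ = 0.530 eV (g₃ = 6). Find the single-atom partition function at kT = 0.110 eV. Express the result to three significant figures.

Z = 3.24

Eᵢ/kT = 0, 2.9000, 4.1818, 4.8182.
Z = Σ gᵢe^(−Eᵢ/kT) = 3·e^(−0) + 3·e^(−2.9000) + 2·e^(−4.1818) + 6·e^(−4.8182) = 3.0000 + 0.16507 + 0.030542 + 0.048488 = 3.2441.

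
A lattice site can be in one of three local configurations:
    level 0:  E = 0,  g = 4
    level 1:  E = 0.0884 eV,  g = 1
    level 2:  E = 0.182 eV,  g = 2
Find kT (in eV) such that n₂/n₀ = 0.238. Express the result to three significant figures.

n₂/n₀ = (g₂/g₀) exp[−(E₂−E₀)/kT] = 0.238.
⇒ (E₂−E₀)/kT = ln((2/4)/0.238) = ln(2.1008) = 0.74232.
kT = 0.182 eV / 0.74232 = 0.245 eV.

0.245 eV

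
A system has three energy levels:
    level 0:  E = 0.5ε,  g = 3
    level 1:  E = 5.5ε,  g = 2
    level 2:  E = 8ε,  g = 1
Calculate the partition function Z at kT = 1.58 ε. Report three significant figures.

Z = 2.25

Eᵢ/kT = 0.31646, 3.4810, 5.0633.
Z = Σ gᵢe^(−Eᵢ/kT) = 3·e^(−0.31646) + 2·e^(−3.4810) + 1·e^(−5.0633) = 2.1862 + 0.061553 + 0.0063247 = 2.2541.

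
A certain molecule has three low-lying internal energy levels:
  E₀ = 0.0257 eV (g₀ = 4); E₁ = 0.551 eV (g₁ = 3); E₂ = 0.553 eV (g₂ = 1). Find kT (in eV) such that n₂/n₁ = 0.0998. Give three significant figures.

0.00166 eV

n₂/n₁ = (g₂/g₁) exp[−(E₂−E₁)/kT] = 0.0998.
⇒ (E₂−E₁)/kT = ln((1/3)/0.0998) = ln(3.3400) = 1.2060.
kT = 0.002 eV / 1.2060 = 0.00166 eV.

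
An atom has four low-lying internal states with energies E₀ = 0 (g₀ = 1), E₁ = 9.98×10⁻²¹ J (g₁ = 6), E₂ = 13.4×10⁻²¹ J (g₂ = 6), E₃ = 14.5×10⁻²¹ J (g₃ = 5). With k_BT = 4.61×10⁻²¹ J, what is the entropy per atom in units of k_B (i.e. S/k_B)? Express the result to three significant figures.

Eᵢ/kT = 0, 2.1649, 2.9067, 3.1453.
Z = Σ gᵢe^(−Eᵢ/kT) = 1·e^(−0) + 6·e^(−2.1649) + 6·e^(−2.9067) + 5·e^(−3.1453) = 1.0000 + 0.68857 + 0.32793 + 0.21527 = 2.2318.
⟨E⟩ = Σ EᵢPᵢ = 6.4466 ×10⁻²¹ J.
S/k_B = ln Z + ⟨E⟩/kT = ln(2.2318) + 6.4466/4.61 = 0.80281 + 1.3984 = 2.20.

2.20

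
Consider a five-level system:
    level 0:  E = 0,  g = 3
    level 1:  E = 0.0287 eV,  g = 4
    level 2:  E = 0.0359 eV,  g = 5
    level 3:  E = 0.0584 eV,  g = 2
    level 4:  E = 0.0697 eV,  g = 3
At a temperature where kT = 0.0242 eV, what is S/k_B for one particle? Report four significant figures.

2.451

Eᵢ/kT = 0, 1.18595, 1.48347, 2.41322, 2.88017.
Z = Σ gᵢe^(−Eᵢ/kT) = 3·e^(−0) + 4·e^(−1.18595) + 5·e^(−1.48347) + 2·e^(−2.41322) + 3·e^(−2.88017) = 3.00000 + 1.22182 + 1.13425 + 0.179053 + 0.168376 = 5.70350.
⟨E⟩ = Σ EᵢPᵢ = 0.0171786 eV.
S/k_B = ln Z + ⟨E⟩/kT = ln(5.70350) + 0.0171786/0.0242 = 1.74108 + 0.709860 = 2.451.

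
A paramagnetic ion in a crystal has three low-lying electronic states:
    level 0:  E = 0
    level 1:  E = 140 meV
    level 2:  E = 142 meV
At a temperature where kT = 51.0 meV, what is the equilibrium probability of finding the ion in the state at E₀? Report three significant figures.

0.888

Eᵢ/kT = 0, 2.7451, 2.7843.
Z = Σ e^(−Eᵢ/kT) = e^(−0) + e^(−2.7451) + e^(−2.7843) = 1.0000 + 0.064242 + 0.061772 = 1.1260.
P₀ = e^(−E₀/kT) / Z = 1.0000/1.1260 = 0.888.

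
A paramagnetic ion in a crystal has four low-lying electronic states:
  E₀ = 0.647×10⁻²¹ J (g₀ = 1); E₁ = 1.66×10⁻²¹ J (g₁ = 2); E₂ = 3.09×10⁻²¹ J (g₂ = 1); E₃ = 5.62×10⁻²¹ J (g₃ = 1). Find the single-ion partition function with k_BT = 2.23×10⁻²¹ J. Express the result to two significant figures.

Eᵢ/kT = 0.2901, 0.7444, 1.386, 2.520.
Z = Σ gᵢe^(−Eᵢ/kT) = 1·e^(−0.2901) + 2·e^(−0.7444) + 1·e^(−1.386) + 1·e^(−2.520) = 0.7482 + 0.9500 + 0.2501 + 0.08046 = 2.029.

Z = 2.0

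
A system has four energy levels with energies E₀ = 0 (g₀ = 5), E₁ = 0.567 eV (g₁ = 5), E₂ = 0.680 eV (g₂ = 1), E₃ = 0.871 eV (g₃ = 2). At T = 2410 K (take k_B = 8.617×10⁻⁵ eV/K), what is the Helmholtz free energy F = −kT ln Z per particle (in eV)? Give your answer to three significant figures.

-0.350 eV

k_BT = 8.617×10⁻⁵ × 2410 K = 0.20767 eV.
Eᵢ/kT = 0, 2.7303, 3.2744, 4.1942.
Z = Σ gᵢe^(−Eᵢ/kT) = 5·e^(−0) + 5·e^(−2.7303) + 1·e^(−3.2744) + 2·e^(−4.1942) = 5.0000 + 0.32600 + 0.037840 + 0.030166 = 5.3940.
F = −kT ln Z = −0.20767 × ln(5.3940) = −0.20767 × 1.6853 = -0.350 eV.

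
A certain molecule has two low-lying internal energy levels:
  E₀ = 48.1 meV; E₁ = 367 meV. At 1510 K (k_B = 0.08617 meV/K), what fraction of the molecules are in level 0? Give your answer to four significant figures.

0.9206

k_BT = 0.08617 × 1510 K = 130.117 meV.
Eᵢ/kT = 0.369667, 2.82054.
Z = Σ e^(−Eᵢ/kT) = e^(−0.369667) + e^(−2.82054) = 0.690964 + 0.0595738 = 0.750538.
P₀ = e^(−E₀/kT) / Z = 0.690964/0.750538 = 0.9206.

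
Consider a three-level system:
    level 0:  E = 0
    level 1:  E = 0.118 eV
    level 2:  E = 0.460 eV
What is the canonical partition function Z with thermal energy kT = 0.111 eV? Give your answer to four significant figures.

Z = 1.361

Eᵢ/kT = 0, 1.06306, 4.14414.
Z = Σ e^(−Eᵢ/kT) = e^(−0) + e^(−1.06306) + e^(−4.14414) = 1.00000 + 0.345397 + 0.0158571 = 1.36125.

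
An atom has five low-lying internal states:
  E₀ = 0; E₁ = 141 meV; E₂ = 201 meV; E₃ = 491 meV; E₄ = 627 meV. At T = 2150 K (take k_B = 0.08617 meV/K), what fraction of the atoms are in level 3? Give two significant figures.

k_BT = 0.08617 × 2150 K = 185.3 meV.
Eᵢ/kT = 0, 0.7609, 1.085, 2.650, 3.384.
Z = Σ e^(−Eᵢ/kT) = e^(−0) + e^(−0.7609) + e^(−1.085) + e^(−2.650) + e^(−3.384) = 1.000 + 0.4672 + 0.3379 + 0.07065 + 0.03391 = 1.910.
P₃ = e^(−E₃/kT) / Z = 0.07065/1.910 = 0.037.

0.037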